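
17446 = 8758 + 8688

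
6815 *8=54520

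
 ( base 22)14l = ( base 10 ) 593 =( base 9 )728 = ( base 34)hf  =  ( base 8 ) 1121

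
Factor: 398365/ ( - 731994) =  - 2^( - 1)*3^(-1 )*5^1*11^1* 19^( - 1)*6421^( - 1)*7243^1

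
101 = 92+9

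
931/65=14+21/65 = 14.32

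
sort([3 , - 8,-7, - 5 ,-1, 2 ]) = [-8 ,-7, -5, -1,  2, 3 ] 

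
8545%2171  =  2032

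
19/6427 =19/6427 = 0.00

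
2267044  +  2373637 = 4640681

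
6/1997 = 6/1997 =0.00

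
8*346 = 2768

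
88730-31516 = 57214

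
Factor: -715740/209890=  - 2^1*3^1*79^1*139^(-1)   =  - 474/139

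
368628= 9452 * 39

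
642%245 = 152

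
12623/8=12623/8= 1577.88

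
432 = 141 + 291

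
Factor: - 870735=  - 3^1*5^1*58049^1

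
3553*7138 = 25361314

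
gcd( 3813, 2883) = 93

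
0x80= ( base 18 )72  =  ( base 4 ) 2000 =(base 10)128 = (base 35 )3n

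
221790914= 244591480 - 22800566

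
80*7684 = 614720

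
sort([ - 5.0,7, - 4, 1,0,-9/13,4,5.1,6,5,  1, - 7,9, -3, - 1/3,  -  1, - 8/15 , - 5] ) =[ - 7, - 5.0, - 5, - 4 , - 3, - 1 , - 9/13,-8/15, - 1/3, 0, 1,1, 4,5, 5.1,6, 7,  9] 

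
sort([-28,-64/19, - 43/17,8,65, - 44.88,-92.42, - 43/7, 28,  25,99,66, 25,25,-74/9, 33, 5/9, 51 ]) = [ - 92.42, - 44.88,-28, - 74/9 ,-43/7,-64/19,  -  43/17,5/9,8,25, 25,25,28,33,51, 65,66,99]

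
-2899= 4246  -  7145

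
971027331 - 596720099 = 374307232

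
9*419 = 3771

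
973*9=8757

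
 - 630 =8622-9252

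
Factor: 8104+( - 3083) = 5021 = 5021^1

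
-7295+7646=351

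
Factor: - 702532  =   - 2^2*175633^1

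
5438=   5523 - 85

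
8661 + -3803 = 4858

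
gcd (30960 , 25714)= 86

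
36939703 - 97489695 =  - 60549992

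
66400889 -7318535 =59082354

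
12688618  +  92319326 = 105007944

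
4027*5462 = 21995474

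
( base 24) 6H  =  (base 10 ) 161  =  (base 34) 4p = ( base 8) 241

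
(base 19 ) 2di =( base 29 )151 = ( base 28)177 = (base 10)987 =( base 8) 1733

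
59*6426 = 379134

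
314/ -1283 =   -  314/1283 = - 0.24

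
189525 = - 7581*(-25) 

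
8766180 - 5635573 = 3130607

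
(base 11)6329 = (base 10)8380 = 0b10000010111100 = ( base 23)fj8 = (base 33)7mv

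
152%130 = 22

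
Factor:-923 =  - 13^1*71^1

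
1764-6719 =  - 4955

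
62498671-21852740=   40645931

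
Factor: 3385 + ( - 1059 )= 2^1*1163^1 = 2326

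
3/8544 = 1/2848 = 0.00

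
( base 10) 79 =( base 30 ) 2J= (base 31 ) 2h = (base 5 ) 304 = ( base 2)1001111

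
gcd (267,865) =1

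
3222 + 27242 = 30464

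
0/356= 0= 0.00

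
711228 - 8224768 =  - 7513540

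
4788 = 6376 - 1588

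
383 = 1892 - 1509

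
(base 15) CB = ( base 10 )191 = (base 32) 5v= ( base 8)277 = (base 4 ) 2333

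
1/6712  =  1/6712 = 0.00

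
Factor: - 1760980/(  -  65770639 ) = 2^2*5^1 *11^( - 2 )*13^2*23^(-1 )*521^1*23633^( - 1)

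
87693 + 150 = 87843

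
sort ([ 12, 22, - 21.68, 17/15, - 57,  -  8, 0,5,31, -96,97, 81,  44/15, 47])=[ - 96, - 57, - 21.68, - 8,0, 17/15,44/15, 5, 12, 22,31, 47,  81, 97 ]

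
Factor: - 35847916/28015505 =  - 2^2* 5^(- 1 )*7^( - 2)*13^1*41^(-1 )* 2789^( - 1)*689383^1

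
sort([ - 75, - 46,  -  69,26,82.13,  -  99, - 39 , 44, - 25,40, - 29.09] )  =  [-99,-75,- 69, - 46,-39, - 29.09, -25,26,40 , 44,82.13]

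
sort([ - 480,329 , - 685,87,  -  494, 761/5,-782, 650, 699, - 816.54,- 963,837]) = [-963,  -  816.54,-782, -685, - 494,- 480,87,761/5,329 , 650, 699, 837] 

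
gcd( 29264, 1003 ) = 59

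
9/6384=3/2128 = 0.00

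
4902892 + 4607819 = 9510711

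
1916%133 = 54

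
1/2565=1/2565= 0.00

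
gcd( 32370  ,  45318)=6474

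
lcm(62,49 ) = 3038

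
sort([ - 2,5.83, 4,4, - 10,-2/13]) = [ - 10, - 2,  -  2/13,4,4,5.83 ] 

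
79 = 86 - 7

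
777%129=3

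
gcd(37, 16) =1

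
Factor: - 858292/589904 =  - 937/644 = - 2^( - 2 )  *  7^( - 1) * 23^ ( - 1)*937^1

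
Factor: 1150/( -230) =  - 5^1=- 5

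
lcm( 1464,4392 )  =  4392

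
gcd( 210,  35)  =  35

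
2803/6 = 467+1/6  =  467.17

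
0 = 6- 6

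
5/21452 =5/21452 =0.00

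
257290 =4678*55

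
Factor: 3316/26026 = 2^1*7^( - 1)*11^( - 1) * 13^( - 2) * 829^1 = 1658/13013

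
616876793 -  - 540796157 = 1157672950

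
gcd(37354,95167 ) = 1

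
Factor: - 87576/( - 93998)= 43788/46999 = 2^2*3^1*41^1*43^(  -  1 )*89^1*1093^ ( - 1)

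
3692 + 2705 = 6397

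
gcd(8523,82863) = 9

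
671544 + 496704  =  1168248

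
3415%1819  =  1596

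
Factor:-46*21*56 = -2^4*3^1*7^2*23^1= -54096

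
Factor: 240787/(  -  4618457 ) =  - 19^2*23^1*29^1*757^(-1)*6101^(-1 ) 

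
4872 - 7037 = - 2165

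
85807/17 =85807/17  =  5047.47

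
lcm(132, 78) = 1716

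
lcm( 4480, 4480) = 4480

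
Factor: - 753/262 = -2^( - 1)*3^1*131^( - 1)*251^1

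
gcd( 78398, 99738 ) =2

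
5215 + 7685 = 12900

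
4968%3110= 1858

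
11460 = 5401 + 6059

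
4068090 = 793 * 5130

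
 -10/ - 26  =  5/13 = 0.38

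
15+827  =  842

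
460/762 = 230/381=0.60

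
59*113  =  6667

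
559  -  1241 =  - 682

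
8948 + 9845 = 18793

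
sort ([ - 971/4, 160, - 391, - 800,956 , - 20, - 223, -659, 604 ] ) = [ - 800,-659,-391, - 971/4, - 223, - 20, 160, 604, 956 ]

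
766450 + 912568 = 1679018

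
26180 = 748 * 35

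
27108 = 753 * 36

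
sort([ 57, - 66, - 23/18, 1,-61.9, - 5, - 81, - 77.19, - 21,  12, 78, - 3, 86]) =[ - 81,- 77.19, - 66, - 61.9, - 21, - 5, - 3, - 23/18,  1,12, 57,78, 86]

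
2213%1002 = 209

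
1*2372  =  2372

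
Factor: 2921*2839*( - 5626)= - 46654837094 = - 2^1*17^1*23^1* 29^1*97^1*127^1 * 167^1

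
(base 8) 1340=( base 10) 736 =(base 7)2101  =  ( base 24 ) 16g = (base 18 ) 24g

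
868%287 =7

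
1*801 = 801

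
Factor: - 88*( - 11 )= 2^3*11^2 = 968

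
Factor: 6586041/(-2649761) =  - 3^1*7^2*11^1*23^( -2)*4073^1*5009^ ( - 1)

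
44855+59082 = 103937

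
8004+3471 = 11475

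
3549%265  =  104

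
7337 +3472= 10809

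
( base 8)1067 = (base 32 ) hn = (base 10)567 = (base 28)k7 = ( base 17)1g6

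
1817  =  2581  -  764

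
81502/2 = 40751 = 40751.00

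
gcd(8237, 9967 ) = 1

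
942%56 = 46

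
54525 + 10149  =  64674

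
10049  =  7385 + 2664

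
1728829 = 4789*361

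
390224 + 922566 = 1312790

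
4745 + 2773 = 7518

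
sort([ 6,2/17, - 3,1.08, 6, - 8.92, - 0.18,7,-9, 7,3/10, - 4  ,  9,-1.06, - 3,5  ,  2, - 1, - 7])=[ - 9, - 8.92,  -  7, - 4,-3, - 3, - 1.06, - 1, - 0.18,2/17, 3/10,1.08,2,5,6, 6, 7,7,9]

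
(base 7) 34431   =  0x2259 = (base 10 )8793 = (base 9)13050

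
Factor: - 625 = - 5^4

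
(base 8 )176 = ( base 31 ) 42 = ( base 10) 126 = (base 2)1111110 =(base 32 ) 3u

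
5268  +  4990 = 10258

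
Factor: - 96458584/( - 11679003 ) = 2^3*3^(-2)*7^( - 2)*71^( - 1)*373^(-1 )*12057323^1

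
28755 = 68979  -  40224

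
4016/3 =1338  +  2/3= 1338.67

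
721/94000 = 721/94000 = 0.01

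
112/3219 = 112/3219 = 0.03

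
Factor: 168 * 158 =26544=2^4 * 3^1*7^1*79^1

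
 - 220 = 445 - 665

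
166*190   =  31540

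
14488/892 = 3622/223 = 16.24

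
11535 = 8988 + 2547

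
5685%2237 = 1211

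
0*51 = 0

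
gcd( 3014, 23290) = 274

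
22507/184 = 122  +  59/184 = 122.32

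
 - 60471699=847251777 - 907723476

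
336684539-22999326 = 313685213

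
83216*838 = 69735008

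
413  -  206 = 207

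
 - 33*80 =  - 2640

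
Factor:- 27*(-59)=3^3*59^1 = 1593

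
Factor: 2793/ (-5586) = -2^( - 1) = -1/2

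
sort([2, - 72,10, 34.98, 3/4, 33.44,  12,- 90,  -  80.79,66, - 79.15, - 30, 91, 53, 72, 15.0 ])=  [  -  90, - 80.79, - 79.15, - 72, - 30, 3/4, 2,10,12,15.0, 33.44,34.98 , 53 , 66 , 72, 91] 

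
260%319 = 260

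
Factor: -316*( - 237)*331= 2^2*3^1*79^2*331^1= 24789252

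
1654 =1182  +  472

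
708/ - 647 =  - 2+586/647  =  -  1.09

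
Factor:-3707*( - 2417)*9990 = 89508591810 = 2^1*3^3*5^1*11^1*37^1*337^1*2417^1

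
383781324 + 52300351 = 436081675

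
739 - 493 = 246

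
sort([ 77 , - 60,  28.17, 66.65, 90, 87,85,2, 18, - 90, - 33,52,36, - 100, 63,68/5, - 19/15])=[ - 100, - 90  , - 60,-33,  -  19/15, 2 , 68/5, 18,28.17, 36, 52,63,66.65,77, 85,87, 90]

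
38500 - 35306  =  3194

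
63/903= 3/43 = 0.07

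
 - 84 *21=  - 1764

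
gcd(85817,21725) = 1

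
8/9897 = 8/9897=0.00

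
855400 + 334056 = 1189456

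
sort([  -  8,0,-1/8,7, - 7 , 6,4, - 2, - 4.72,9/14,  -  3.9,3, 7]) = [ - 8 , - 7,-4.72,  -  3.9, - 2 , - 1/8, 0,  9/14,3,  4, 6,  7,7]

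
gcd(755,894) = 1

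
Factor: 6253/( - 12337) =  - 37/73 = - 37^1*73^ ( - 1) 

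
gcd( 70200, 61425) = 8775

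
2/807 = 2/807 = 0.00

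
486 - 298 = 188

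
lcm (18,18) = 18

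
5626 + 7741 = 13367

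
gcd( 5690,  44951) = 569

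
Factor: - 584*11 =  - 2^3*11^1*73^1 = -6424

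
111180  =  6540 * 17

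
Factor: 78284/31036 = 19571/7759 = 7759^(  -  1 )  *19571^1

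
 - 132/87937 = - 132/87937 = - 0.00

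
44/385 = 4/35 =0.11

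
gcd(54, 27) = 27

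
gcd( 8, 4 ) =4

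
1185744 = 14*84696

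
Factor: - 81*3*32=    - 2^5*3^5  =  - 7776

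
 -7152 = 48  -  7200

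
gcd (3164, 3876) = 4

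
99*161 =15939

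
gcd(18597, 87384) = 3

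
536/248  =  67/31 = 2.16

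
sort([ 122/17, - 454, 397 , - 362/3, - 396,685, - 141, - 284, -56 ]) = [ - 454,-396, - 284, - 141, - 362/3,  -  56, 122/17 , 397 , 685]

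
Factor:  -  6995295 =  - 3^3*5^1*51817^1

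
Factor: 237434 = 2^1 * 118717^1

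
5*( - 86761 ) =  - 433805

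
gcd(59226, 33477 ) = 3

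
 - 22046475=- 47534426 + 25487951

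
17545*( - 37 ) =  - 649165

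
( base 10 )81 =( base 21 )3i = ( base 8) 121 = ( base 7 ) 144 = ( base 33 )2f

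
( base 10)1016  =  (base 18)328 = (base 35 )t1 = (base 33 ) uq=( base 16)3f8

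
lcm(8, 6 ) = 24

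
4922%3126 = 1796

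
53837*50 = 2691850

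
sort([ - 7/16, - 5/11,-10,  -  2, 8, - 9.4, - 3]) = [ - 10, - 9.4, - 3 ,-2, - 5/11,- 7/16, 8 ] 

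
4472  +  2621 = 7093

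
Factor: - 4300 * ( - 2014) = 2^3*5^2*19^1*43^1 * 53^1 = 8660200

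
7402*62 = 458924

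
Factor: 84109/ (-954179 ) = -241^1 * 349^1*829^( - 1 ) * 1151^(-1)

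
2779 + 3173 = 5952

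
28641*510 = 14606910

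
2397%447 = 162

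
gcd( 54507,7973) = 1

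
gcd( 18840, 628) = 628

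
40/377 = 40/377= 0.11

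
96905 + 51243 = 148148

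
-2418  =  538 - 2956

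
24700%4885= 275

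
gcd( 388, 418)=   2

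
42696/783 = 4744/87 = 54.53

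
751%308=135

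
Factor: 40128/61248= 19^1*29^( - 1 ) = 19/29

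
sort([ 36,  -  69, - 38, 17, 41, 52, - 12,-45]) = [ - 69, - 45 ,-38, - 12, 17, 36 , 41,52] 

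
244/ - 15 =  - 17 + 11/15= -  16.27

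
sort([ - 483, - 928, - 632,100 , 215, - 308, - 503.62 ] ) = [ - 928, - 632 , - 503.62,-483, - 308, 100, 215 ]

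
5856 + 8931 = 14787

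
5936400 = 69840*85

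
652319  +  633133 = 1285452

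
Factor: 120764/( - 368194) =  - 2^1*7^1*19^1*811^( - 1 ) = -  266/811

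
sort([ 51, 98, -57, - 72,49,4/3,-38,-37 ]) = [-72, - 57, - 38, -37,4/3, 49,51,98 ]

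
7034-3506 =3528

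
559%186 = 1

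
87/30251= 87/30251 = 0.00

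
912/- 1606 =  - 456/803 = - 0.57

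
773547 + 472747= 1246294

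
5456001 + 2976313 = 8432314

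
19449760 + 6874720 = 26324480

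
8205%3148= 1909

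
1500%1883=1500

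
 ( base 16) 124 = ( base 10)292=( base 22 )d6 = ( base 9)354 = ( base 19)f7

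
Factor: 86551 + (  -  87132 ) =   -  581 = - 7^1*83^1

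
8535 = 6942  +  1593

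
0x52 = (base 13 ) 64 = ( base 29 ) 2o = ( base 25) 37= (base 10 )82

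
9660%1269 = 777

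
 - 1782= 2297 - 4079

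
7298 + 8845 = 16143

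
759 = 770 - 11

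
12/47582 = 6/23791 = 0.00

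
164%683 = 164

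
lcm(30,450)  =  450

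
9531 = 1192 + 8339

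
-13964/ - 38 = 367 + 9/19  =  367.47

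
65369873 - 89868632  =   - 24498759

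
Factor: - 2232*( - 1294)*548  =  2^6*3^2*31^1*137^1*647^1 =1582737984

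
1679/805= 73/35  =  2.09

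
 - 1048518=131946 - 1180464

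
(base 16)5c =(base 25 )3H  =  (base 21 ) 48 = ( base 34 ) 2O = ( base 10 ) 92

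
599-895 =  - 296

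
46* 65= 2990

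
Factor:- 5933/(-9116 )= 2^(-2)*17^1*43^(-1)*53^( - 1)*349^1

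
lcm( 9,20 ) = 180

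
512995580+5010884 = 518006464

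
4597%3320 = 1277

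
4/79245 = 4/79245  =  0.00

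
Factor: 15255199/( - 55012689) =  - 3^(-4 )*2713^1*5623^1* 679169^( - 1 ) 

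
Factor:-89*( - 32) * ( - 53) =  - 2^5*53^1 *89^1=- 150944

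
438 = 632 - 194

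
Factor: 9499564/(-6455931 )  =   - 2^2*3^(  -  1)*373^1*6367^1*2151977^(-1) 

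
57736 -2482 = 55254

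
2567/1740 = 1 + 827/1740 = 1.48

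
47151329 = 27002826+20148503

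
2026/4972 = 1013/2486 = 0.41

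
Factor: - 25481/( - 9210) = 83/30 = 2^( - 1) * 3^(-1 )*5^( - 1) * 83^1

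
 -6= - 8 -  - 2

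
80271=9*8919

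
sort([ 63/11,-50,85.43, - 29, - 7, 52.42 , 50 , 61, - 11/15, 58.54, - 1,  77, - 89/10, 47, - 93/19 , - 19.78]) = [-50, - 29, - 19.78, -89/10, - 7, - 93/19, - 1,- 11/15, 63/11, 47, 50 , 52.42,58.54, 61, 77 , 85.43]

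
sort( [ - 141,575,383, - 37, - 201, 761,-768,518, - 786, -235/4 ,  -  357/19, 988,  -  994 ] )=[-994,-786, - 768,  -  201, - 141, -235/4, - 37,-357/19,383,518,575, 761,988 ] 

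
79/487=79/487 =0.16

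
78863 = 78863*1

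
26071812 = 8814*2958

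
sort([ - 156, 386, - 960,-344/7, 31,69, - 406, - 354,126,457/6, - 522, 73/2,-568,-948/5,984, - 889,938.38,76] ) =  [ - 960, -889, - 568, - 522, - 406 , - 354, - 948/5, - 156, - 344/7,31,73/2,  69,76, 457/6 , 126,386,938.38, 984]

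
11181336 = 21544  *519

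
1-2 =-1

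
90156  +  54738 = 144894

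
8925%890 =25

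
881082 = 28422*31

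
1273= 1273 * 1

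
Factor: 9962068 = 2^2 * 17^1*43^1*3407^1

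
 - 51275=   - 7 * 7325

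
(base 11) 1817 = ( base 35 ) 1V7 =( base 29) 2lq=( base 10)2317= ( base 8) 4415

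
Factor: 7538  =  2^1*3769^1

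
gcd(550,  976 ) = 2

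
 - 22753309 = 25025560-47778869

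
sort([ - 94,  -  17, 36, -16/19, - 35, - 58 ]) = [ - 94, - 58, - 35, -17,-16/19, 36 ]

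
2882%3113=2882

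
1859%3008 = 1859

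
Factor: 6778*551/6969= 2^1  *3^( - 1)*19^1*23^( - 1 )*29^1*101^( - 1 ) *3389^1 = 3734678/6969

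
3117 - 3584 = -467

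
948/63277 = 948/63277 = 0.01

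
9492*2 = 18984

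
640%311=18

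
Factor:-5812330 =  - 2^1*5^1*23^1*37^1*683^1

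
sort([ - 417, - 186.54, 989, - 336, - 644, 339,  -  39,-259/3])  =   [ - 644,-417,  -  336, - 186.54,  -  259/3, - 39, 339,989]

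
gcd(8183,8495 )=1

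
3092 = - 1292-- 4384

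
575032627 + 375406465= 950439092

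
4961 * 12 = 59532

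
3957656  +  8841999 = 12799655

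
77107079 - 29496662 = 47610417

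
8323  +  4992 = 13315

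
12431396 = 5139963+7291433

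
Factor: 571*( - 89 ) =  - 50819 = - 89^1*571^1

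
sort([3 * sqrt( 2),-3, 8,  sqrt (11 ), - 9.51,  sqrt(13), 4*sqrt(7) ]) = [  -  9.51, - 3,sqrt(11 ),sqrt( 13),3 * sqrt(2 ), 8, 4*  sqrt( 7)]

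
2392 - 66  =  2326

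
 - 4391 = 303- 4694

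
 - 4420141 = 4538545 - 8958686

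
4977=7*711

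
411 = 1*411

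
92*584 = 53728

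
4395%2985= 1410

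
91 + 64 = 155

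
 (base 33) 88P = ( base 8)21451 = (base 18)19e1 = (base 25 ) EA1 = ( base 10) 9001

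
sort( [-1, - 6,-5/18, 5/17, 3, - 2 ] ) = [-6, - 2,-1, - 5/18,5/17,3 ]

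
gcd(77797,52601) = 1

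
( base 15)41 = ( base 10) 61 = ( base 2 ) 111101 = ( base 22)2h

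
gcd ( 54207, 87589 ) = 1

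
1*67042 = 67042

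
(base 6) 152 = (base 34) 20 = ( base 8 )104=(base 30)28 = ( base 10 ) 68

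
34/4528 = 17/2264 = 0.01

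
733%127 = 98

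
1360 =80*17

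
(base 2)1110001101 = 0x38d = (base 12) 639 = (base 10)909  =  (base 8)1615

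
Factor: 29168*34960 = 1019713280 = 2^8* 5^1*19^1*23^1*1823^1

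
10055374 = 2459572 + 7595802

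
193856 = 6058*32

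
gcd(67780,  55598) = 2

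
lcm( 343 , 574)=28126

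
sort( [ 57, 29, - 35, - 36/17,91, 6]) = [- 35,-36/17,6,29,57, 91 ] 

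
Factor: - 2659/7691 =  - 2659^1*7691^( - 1) 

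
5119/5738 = 5119/5738 = 0.89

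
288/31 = 9 + 9/31=9.29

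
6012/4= 1503 = 1503.00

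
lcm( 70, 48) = 1680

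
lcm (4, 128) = 128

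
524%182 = 160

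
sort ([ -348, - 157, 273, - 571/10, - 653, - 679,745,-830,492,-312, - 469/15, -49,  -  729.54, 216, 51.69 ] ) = [ - 830,-729.54,-679, - 653, - 348, - 312, - 157,  -  571/10, - 49, - 469/15,51.69, 216, 273, 492,745]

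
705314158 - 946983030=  - 241668872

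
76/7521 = 76/7521=0.01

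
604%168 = 100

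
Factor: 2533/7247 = 17^1 * 149^1*7247^( - 1)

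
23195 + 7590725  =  7613920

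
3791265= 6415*591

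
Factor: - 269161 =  -17^1*71^1 *223^1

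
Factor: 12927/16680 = 31/40  =  2^( - 3)*5^( - 1 ) * 31^1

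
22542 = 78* 289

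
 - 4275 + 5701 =1426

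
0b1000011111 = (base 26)kn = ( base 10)543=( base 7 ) 1404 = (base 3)202010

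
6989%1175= 1114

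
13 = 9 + 4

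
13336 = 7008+6328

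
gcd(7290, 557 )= 1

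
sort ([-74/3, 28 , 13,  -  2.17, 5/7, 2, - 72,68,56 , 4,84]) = [ - 72, - 74/3, - 2.17  ,  5/7,2,4, 13,28, 56,68, 84]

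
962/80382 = 481/40191 =0.01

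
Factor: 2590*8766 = 2^2*3^2*5^1*7^1* 37^1*487^1  =  22703940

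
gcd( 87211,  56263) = 1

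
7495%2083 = 1246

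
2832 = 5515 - 2683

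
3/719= 3/719= 0.00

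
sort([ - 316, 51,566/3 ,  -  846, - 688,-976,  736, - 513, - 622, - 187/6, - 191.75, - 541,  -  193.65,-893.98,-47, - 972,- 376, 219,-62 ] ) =[-976 , - 972,-893.98, - 846, -688,  -  622, - 541,-513,  -  376,-316, - 193.65, - 191.75, - 62,-47, - 187/6, 51,566/3 , 219,736] 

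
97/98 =97/98 = 0.99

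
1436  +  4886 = 6322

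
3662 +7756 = 11418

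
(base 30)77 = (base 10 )217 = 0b11011001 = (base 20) AH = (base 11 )188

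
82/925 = 82/925 = 0.09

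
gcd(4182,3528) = 6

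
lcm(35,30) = 210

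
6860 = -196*( - 35)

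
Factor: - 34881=-3^1 * 7^1 * 11^1  *  151^1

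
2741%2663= 78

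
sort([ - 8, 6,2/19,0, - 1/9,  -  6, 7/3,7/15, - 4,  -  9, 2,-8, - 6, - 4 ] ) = [  -  9, - 8,-8, - 6,  -  6,-4 , - 4,-1/9,0,2/19 , 7/15, 2,7/3,6]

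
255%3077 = 255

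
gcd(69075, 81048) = 921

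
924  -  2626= - 1702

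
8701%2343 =1672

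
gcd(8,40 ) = 8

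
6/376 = 3/188= 0.02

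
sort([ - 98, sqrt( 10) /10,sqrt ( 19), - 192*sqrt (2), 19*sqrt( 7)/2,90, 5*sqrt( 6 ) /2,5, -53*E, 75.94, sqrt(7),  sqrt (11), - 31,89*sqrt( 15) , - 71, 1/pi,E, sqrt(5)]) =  [ - 192*sqrt( 2), - 53  *E,- 98, - 71, - 31 , sqrt( 10) /10,  1/pi, sqrt( 5),sqrt ( 7), E,sqrt( 11),  sqrt ( 19), 5,  5 *sqrt( 6) /2, 19*sqrt( 7 )/2,  75.94, 90,  89*sqrt (15 )] 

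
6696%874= 578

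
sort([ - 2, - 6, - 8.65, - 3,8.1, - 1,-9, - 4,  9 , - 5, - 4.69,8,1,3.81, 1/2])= [-9, - 8.65, - 6,  -  5 , - 4.69, - 4,  -  3,- 2,  -  1,1/2, 1, 3.81, 8,8.1, 9 ] 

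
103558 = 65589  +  37969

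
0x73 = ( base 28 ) 43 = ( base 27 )47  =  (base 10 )115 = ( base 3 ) 11021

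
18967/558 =18967/558 = 33.99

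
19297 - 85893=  - 66596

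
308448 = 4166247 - 3857799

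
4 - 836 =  - 832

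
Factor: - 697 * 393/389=-273921/389 = -  3^1*17^1*41^1*131^1*389^ ( - 1) 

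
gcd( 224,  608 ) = 32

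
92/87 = 92/87 =1.06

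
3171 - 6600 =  - 3429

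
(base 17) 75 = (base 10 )124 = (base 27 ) 4g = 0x7c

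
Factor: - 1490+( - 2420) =-3910=- 2^1 * 5^1 * 17^1*23^1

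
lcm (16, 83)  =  1328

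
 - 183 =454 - 637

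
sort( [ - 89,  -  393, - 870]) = [ -870, - 393,-89]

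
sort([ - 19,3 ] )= [ - 19,3]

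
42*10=420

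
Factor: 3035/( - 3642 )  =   - 2^( - 1)*3^( - 1 )*5^1 = -5/6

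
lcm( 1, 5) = 5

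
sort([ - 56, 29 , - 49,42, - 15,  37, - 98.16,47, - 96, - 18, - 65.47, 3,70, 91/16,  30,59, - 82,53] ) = [ - 98.16,  -  96,  -  82,-65.47, - 56, - 49, - 18, - 15,  3,91/16 , 29,  30, 37,42,47, 53,59, 70]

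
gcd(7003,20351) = 47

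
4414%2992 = 1422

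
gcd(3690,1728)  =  18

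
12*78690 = 944280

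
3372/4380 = 281/365 = 0.77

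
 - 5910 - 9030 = - 14940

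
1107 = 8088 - 6981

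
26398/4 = 13199/2= 6599.50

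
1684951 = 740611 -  - 944340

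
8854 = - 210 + 9064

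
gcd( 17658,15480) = 18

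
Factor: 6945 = 3^1 * 5^1*463^1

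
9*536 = 4824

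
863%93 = 26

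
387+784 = 1171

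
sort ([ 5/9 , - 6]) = [ - 6,  5/9] 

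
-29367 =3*( - 9789 ) 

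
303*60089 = 18206967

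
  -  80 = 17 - 97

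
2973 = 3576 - 603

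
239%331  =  239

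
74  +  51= 125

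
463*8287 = 3836881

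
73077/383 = 73077/383 = 190.80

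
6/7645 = 6/7645 = 0.00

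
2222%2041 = 181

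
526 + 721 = 1247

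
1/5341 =1/5341 = 0.00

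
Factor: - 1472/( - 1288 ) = 2^3*7^( - 1 ) = 8/7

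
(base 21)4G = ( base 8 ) 144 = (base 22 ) 4C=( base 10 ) 100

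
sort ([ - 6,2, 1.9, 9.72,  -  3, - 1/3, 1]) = [ - 6, - 3, - 1/3, 1, 1.9,  2, 9.72]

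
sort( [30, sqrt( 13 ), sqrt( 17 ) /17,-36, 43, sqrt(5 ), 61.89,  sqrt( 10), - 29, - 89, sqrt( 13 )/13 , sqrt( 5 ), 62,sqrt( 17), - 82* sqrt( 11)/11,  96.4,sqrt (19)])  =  [ - 89, - 36,-29, - 82*sqrt( 11 )/11, sqrt( 17)/17,sqrt( 13 ) /13, sqrt(5),sqrt(5), sqrt( 10), sqrt( 13), sqrt(17 ), sqrt( 19), 30, 43,61.89,62, 96.4]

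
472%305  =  167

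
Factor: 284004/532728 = 161/302 = 2^( - 1 )* 7^1 * 23^1*151^( - 1 ) 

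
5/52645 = 1/10529 = 0.00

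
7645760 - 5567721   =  2078039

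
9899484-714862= 9184622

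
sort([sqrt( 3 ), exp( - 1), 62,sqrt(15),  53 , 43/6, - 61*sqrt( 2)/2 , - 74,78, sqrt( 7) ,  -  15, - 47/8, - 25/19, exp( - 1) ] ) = [ - 74, - 61*sqrt( 2) /2, - 15, - 47/8,  -  25/19,exp (-1 ),exp( - 1), sqrt(3 ), sqrt(7), sqrt( 15), 43/6, 53, 62, 78]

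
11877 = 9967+1910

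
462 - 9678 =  - 9216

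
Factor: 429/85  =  3^1*5^( - 1 )*11^1*13^1 * 17^( - 1)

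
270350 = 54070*5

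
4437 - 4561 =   -  124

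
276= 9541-9265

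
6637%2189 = 70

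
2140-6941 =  - 4801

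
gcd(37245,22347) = 7449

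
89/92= 89/92 =0.97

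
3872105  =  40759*95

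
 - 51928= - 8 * 6491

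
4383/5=4383/5= 876.60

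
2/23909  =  2/23909 = 0.00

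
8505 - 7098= 1407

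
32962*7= 230734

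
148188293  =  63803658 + 84384635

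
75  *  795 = 59625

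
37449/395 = 94 +319/395 = 94.81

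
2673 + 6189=8862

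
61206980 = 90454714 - 29247734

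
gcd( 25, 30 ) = 5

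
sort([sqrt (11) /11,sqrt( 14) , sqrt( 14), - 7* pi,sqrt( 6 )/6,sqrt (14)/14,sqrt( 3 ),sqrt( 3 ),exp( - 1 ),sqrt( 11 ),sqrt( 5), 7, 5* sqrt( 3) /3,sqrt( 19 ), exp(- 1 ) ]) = [ - 7*pi, sqrt( 14)/14,sqrt( 11)/11 , exp( - 1), exp (  -  1 ), sqrt ( 6 ) /6,sqrt(3), sqrt( 3 ) , sqrt( 5),5*sqrt ( 3 )/3, sqrt( 11),sqrt( 14), sqrt( 14),sqrt(19),7 ] 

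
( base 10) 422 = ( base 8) 646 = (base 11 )354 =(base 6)1542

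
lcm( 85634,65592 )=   3082824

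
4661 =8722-4061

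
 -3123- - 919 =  - 2204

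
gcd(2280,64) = 8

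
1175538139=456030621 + 719507518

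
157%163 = 157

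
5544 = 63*88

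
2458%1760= 698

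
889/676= 889/676 = 1.32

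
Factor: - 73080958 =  - 2^1*47^1*53^1*14669^1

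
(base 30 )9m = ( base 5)2132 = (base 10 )292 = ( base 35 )8C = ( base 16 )124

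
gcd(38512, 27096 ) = 8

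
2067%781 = 505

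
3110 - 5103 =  - 1993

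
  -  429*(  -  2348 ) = 1007292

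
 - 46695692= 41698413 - 88394105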